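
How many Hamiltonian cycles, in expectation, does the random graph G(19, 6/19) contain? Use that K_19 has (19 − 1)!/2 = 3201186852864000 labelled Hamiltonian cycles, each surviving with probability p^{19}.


K_19 has (19 − 1)!/2 = 3201186852864000 labelled Hamiltonian cycles.
For each such Hamiltonian cycle H, let X_H = 1 if all 19 edges of H are present in G. Then P[X_H = 1] = p^{19} = (6/19)^{19} = 609359740010496/1978419655660313589123979.
Summing the indicators: E[X] = Σ_H E[X_H] = 3201186852864000 · p^{19} = 3201186852864000 · 609359740010496/1978419655660313589123979 = 1950674388386224952567660544000/1978419655660313589123979.
Numerically: E[X] ≈ 9.86e+05.

E[X] = 3201186852864000 · (6/19)^{19} = 1950674388386224952567660544000/1978419655660313589123979 ≈ 9.86e+05.


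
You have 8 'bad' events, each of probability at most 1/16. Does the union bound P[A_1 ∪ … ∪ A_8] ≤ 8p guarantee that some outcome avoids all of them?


Union bound: P[∪_{i=1}^{8} A_i] ≤ Σ_i P[A_i] ≤ 8·p = 8·(1/16) = 1/2.
Numerically: 1/2 ≈ 0.5000000.
Is 1/2 < 1? YES.
Since P[∪ A_i] ≤ 1/2 < 1, the complement has P[∩ A_i^c] ≥ 1 − 1/2 = 1/2 > 0, so some outcome avoids every A_i.

8·p = 1/2 ≈ 0.5000000; existence CERTIFIED by the union bound.


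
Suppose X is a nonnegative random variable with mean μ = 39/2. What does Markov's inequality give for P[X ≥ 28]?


μ = E[X] = 39/2, a = 28.
Markov: P[X ≥ 28] ≤ μ/a = (39/2)/28 = 39/56.
Numerically: ≈ 0.696.
(Since a = 28 > μ = 19.500, the bound 39/56 is < 1 and informative.)

P[X ≥ 28] ≤ 39/56 ≈ 0.696.


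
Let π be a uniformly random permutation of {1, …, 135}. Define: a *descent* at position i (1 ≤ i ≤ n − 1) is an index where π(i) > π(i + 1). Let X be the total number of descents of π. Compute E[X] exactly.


Write X = Σ X_I over i = 1, …, 134, with X_I the indicator of one descent.
There are 134 indicators.
For each fixed i, the pair (π(i), π(i+1)) is a uniformly random ordered pair of distinct values from {1, …, 135}; by symmetry P[π(i) > π(i+1)] = 1/2.
By linearity: E[X] = 134 · (1/2) = (135 − 1) · (1/2) = 67 ≈ 67.000000.

E[X] = 67 = 67.000000.


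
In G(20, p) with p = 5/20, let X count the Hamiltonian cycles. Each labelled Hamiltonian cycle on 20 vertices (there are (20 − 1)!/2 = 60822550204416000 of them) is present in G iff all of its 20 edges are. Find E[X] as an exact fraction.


K_20 has (20 − 1)!/2 = 60822550204416000 labelled Hamiltonian cycles.
For each such Hamiltonian cycle H, let X_H = 1 if all 20 edges of H are present in G. Then P[X_H = 1] = p^{20} = (1/4)^{20} = 1/1099511627776.
Summing the indicators: E[X] = Σ_H E[X_H] = 60822550204416000 · p^{20} = 60822550204416000 · 1/1099511627776 = 1856156927625/33554432.
Numerically: E[X] ≈ 55317.8.

E[X] = 60822550204416000 · (1/4)^{20} = 1856156927625/33554432 ≈ 55317.8.


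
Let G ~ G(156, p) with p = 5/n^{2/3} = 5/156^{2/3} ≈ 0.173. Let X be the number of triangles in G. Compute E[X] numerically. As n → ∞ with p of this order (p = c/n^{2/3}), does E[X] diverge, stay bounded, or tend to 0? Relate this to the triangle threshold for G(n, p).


Number of potential triangles: C(156, 3) = 620620.
Each occurs with probability p³ ≈ (0.173)³ ≈ 5.13642e-03.
By linearity: E[X] = C(156, 3)·p³ ≈ 620620 · 5.13642e-03 ≈ 3187.767.
Since α = 2/3 < 1, p = c/n^{2/3} ≫ 1/n is above the triangle threshold p ~ 1/n. Asymptotically E[X] ~ (c³/6)·n^{3(1−α)} = (5³/6)·n^{1} → ∞; triangles are abundant w.h.p.

E[X] ≈ 3187.767; in regime p = Θ(1/n^{2/3}) E[X] diverges (above the triangle threshold p ~ 1/n).


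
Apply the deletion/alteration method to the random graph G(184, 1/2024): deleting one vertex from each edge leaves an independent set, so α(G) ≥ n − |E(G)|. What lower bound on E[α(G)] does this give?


E[|E(G)|] = C(184, 2)·p = 16836 · (1/2024) = 183/22.
E[α(G)] ≥ n − E[|E(G)|] = 184 − 183/22 = 3865/22.
Numerically: ≈ 175.6818.
(This is only a lower bound; the true E[α(G)] may be larger.)

E[α(G)] ≥ 3865/22 ≈ 175.6818.


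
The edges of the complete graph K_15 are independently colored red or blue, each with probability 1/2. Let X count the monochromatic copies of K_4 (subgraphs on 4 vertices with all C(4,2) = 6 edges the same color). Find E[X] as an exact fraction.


Let X = Σ_S X_S over the C(15, 4) = 1365 subsets S of size 4, where X_S = 1 if the K_4 on S is monochromatic.
For a fixed S, the K_4 on S has C(4, 2) = 6 edges. P[all 6 edges red] = (1/2)^6, and likewise for blue, so P[monochromatic] = 2·(1/2)^6 = 2^{1 − 6} = 1/32.
By linearity of expectation: E[X] = C(15, 4) · 2^{1 − 6} = 1365 · 1/32 = 1365/32.
Numerically: E[X] ≈ 42.656.

E[X] = C(15,4)·2^(1−C(4,2)) = 1365/32 ≈ 42.656.


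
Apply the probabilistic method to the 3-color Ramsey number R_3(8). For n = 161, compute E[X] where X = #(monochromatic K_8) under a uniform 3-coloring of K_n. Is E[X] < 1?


E[X] = C(161, 8) · 3^{1 − 28} = 9383313279340 · 3^{−27} = 9383313279340/7625597484987.
As a reduced fraction: E[X] = 9383313279340/7625597484987 ≈ 1.23050.
Is E[X] < 1? NO.
Since E[X] ≥ 1, the first-moment bound is inconclusive at n = 161; it does NOT by itself certify R_3(8) > 161.

E[X] = 9383313279340/7625597484987 ≈ 1.23050; E[X] ≥ 1; first-moment method inconclusive here.


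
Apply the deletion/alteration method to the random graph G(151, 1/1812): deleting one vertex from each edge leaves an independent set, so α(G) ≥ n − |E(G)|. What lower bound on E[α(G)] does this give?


E[|E(G)|] = C(151, 2)·p = 11325 · (1/1812) = 25/4.
E[α(G)] ≥ n − E[|E(G)|] = 151 − 25/4 = 579/4.
Numerically: ≈ 144.7500.
(This is only a lower bound; the true E[α(G)] may be larger.)

E[α(G)] ≥ 579/4 ≈ 144.7500.


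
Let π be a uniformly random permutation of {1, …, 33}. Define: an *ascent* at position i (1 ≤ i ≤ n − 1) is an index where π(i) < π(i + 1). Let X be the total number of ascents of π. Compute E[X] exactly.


Write X = Σ X_I over i = 1, …, 32, with X_I the indicator of one ascent.
There are 32 indicators.
For each fixed i, the pair (π(i), π(i+1)) is a uniformly random ordered pair of distinct values from {1, …, 33}; by symmetry P[π(i) < π(i+1)] = 1/2.
By linearity: E[X] = 32 · (1/2) = (33 − 1) · (1/2) = 16 ≈ 16.0000.

E[X] = 16 = 16.0000.


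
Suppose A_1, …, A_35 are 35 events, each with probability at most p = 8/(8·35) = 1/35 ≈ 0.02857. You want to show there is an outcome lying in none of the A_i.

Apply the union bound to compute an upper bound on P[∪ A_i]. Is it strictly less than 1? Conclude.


Union bound: P[∪_{i=1}^{35} A_i] ≤ Σ_i P[A_i] ≤ 35·p = 35·(1/35) = 1.
Numerically: 1 ≈ 1.00000.
Is 1 < 1? NO.
Since the bound 1 is ≥ 1, the union bound is uninformative here; it does NOT by itself certify existence.

35·p = 1 ≈ 1.00000; existence NOT certified by the union bound.


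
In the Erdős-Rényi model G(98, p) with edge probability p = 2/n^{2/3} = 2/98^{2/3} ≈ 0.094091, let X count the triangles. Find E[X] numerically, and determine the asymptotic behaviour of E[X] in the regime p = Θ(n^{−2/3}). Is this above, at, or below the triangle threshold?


Number of potential triangles: C(98, 3) = 152096.
Each occurs with probability p³ ≈ (0.094091)³ ≈ 8.3298626e-04.
By linearity: E[X] = C(98, 3)·p³ ≈ 152096 · 8.3298626e-04 ≈ 126.69388.
Since α = 2/3 < 1, p = c/n^{2/3} ≫ 1/n is above the triangle threshold p ~ 1/n. Asymptotically E[X] ~ (c³/6)·n^{3(1−α)} = (2³/6)·n^{1} → ∞; triangles are abundant w.h.p.

E[X] ≈ 126.69388; in regime p = Θ(1/n^{2/3}) E[X] diverges (above the triangle threshold p ~ 1/n).


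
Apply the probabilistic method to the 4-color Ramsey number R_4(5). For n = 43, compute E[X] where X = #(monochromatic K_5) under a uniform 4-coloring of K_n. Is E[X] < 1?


E[X] = C(43, 5) · 4^{1 − 10} = 962598 · 4^{−9} = 962598/262144.
As a reduced fraction: E[X] = 481299/131072 ≈ 3.67202.
Is E[X] < 1? NO.
Since E[X] ≥ 1, the first-moment bound is inconclusive at n = 43; it does NOT by itself certify R_4(5) > 43.

E[X] = 481299/131072 ≈ 3.67202; E[X] ≥ 1; first-moment method inconclusive here.


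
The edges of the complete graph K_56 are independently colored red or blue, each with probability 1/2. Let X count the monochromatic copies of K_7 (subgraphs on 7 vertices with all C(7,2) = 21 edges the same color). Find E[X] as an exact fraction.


Let X = Σ_S X_S over the C(56, 7) = 231917400 subsets S of size 7, where X_S = 1 if the K_7 on S is monochromatic.
For a fixed S, the K_7 on S has C(7, 2) = 21 edges. P[all 21 edges red] = (1/2)^21, and likewise for blue, so P[monochromatic] = 2·(1/2)^21 = 2^{1 − 21} = 1/1048576.
By linearity of expectation: E[X] = C(56, 7) · 2^{1 − 21} = 231917400 · 1/1048576 = 28989675/131072.
Numerically: E[X] ≈ 221.174.

E[X] = C(56,7)·2^(1−C(7,2)) = 28989675/131072 ≈ 221.174.


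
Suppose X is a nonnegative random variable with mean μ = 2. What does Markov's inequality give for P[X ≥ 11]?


μ = E[X] = 2, a = 11.
Markov: P[X ≥ 11] ≤ μ/a = (2)/11 = 2/11.
Numerically: ≈ 0.182.
(Since a = 11 > μ = 2.000, the bound 2/11 is < 1 and informative.)

P[X ≥ 11] ≤ 2/11 ≈ 0.182.


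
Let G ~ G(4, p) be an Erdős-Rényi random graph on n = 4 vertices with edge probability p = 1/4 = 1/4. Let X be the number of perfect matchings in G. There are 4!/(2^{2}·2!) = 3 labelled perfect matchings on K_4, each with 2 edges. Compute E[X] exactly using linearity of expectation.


K_4 has 4!/(2^{2}·2!) = 3 labelled perfect matchings.
For each such perfect matching H, let X_H = 1 if all 2 edges of H are present in G. Then P[X_H = 1] = p^{2} = (1/4)^{2} = 1/16.
Summing the indicators: E[X] = Σ_H E[X_H] = 3 · p^{2} = 3 · 1/16 = 3/16.
Numerically: E[X] ≈ 0.188.

E[X] = 3 · (1/4)^{2} = 3/16 ≈ 0.188.


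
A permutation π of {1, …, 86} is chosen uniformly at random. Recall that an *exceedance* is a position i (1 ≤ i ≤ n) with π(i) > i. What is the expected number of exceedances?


Write X = Σ_{i=1}^{86} X_i, where X_i = 1_{π(i) > i}.
For each fixed i, π(i) is uniform over {1, …, 86} (marginal of a uniform permutation), so P[π(i) > i] = (n − i)/n. Summing: Σ_{i=1}^{86} (n − i)/n = (0 + 1 + … + 85)/86 = 86(86 − 1)/(2·86) = (86 − 1)/2.
Hence E[X] = Σ_{i=1}^{86} (86 − i)/86 = 85/2 ≈ 42.500.

E[X] = 85/2 = 42.500.


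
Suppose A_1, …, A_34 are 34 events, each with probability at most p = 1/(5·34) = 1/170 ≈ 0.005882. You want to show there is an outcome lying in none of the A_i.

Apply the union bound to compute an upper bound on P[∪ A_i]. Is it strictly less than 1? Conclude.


Union bound: P[∪_{i=1}^{34} A_i] ≤ Σ_i P[A_i] ≤ 34·p = 34·(1/170) = 1/5.
Numerically: 1/5 ≈ 0.200000.
Is 1/5 < 1? YES.
Since P[∪ A_i] ≤ 1/5 < 1, the complement has P[∩ A_i^c] ≥ 1 − 1/5 = 4/5 > 0, so some outcome avoids every A_i.

34·p = 1/5 ≈ 0.200000; existence CERTIFIED by the union bound.


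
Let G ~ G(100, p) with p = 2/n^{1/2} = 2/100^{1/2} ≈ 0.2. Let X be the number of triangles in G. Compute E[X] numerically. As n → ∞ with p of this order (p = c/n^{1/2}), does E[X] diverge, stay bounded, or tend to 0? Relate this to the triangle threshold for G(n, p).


Number of potential triangles: C(100, 3) = 161700.
Each occurs with probability p³ ≈ (0.2)³ ≈ 8.0000000e-03.
By linearity: E[X] = C(100, 3)·p³ ≈ 161700 · 8.0000000e-03 ≈ 1293.60000.
Since α = 1/2 < 1, p = c/n^{1/2} ≫ 1/n is above the triangle threshold p ~ 1/n. Asymptotically E[X] ~ (c³/6)·n^{3(1−α)} = (2³/6)·n^{1.5} → ∞; triangles are abundant w.h.p.

E[X] ≈ 1293.60000; in regime p = Θ(1/n^{1/2}) E[X] diverges (above the triangle threshold p ~ 1/n).


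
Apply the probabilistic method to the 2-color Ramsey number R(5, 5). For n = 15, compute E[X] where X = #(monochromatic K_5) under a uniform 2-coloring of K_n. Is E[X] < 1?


E[X] = C(15, 5) · 2^{1 − 10} = 3003 · 2^{−9} = 3003/512.
As a reduced fraction: E[X] = 3003/512 ≈ 5.8652344.
Is E[X] < 1? NO.
Since E[X] ≥ 1, the first-moment bound is inconclusive at n = 15; it does NOT by itself certify R(5, 5) > 15.

E[X] = 3003/512 ≈ 5.8652344; E[X] ≥ 1; first-moment method inconclusive here.


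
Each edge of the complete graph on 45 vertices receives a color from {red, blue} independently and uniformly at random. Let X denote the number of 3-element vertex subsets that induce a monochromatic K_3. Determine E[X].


Let X = Σ_S X_S over the C(45, 3) = 14190 subsets S of size 3, where X_S = 1 if the K_3 on S is monochromatic.
For a fixed S, the K_3 on S has C(3, 2) = 3 edges. P[all 3 edges red] = (1/2)^3, and likewise for blue, so P[monochromatic] = 2·(1/2)^3 = 2^{1 − 3} = 1/4.
By linearity: E[X] = C(45, 3) · 2^{1 − 3} = 14190 · 1/4 = 7095/2.
Numerically: E[X] ≈ 3547.500.

E[X] = C(45,3)·2^(1−C(3,2)) = 7095/2 ≈ 3547.500.


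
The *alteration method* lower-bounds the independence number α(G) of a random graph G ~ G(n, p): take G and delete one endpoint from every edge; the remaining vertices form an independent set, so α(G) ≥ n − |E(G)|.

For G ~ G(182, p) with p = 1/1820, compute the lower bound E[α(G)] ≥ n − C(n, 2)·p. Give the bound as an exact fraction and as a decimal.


E[|E(G)|] = C(182, 2)·p = 16471 · (1/1820) = 181/20.
E[α(G)] ≥ n − E[|E(G)|] = 182 − 181/20 = 3459/20.
Numerically: ≈ 172.950.
(This is only a lower bound; the true E[α(G)] may be larger.)

E[α(G)] ≥ 3459/20 ≈ 172.950.


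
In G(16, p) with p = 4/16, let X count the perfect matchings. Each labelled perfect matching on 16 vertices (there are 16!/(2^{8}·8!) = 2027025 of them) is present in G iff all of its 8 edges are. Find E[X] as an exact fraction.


K_16 has 16!/(2^{8}·8!) = 2027025 labelled perfect matchings.
For each such perfect matching H, let X_H = 1 if all 8 edges of H are present in G. Then P[X_H = 1] = p^{8} = (1/4)^{8} = 1/65536.
By linearity: E[X] = Σ_H E[X_H] = 2027025 · p^{8} = 2027025 · 1/65536 = 2027025/65536.
Numerically: E[X] ≈ 30.93.

E[X] = 2027025 · (1/4)^{8} = 2027025/65536 ≈ 30.93.


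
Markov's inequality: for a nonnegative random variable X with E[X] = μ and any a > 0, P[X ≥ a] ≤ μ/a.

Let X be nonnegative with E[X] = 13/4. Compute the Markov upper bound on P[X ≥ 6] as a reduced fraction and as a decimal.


μ = E[X] = 13/4, a = 6.
Markov: P[X ≥ 6] ≤ μ/a = (13/4)/6 = 13/24.
Numerically: ≈ 0.542.
(Since a = 6 > μ = 3.250, the bound 13/24 is < 1 and informative.)

P[X ≥ 6] ≤ 13/24 ≈ 0.542.


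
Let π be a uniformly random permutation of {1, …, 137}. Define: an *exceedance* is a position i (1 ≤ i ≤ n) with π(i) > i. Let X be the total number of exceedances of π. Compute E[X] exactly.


Write X = Σ_{i=1}^{137} X_i, where X_i = 1_{π(i) > i}.
For each fixed i, π(i) is uniform over {1, …, 137} (marginal of a uniform permutation), so P[π(i) > i] = (n − i)/n. Summing: Σ_{i=1}^{137} (n − i)/n = (0 + 1 + … + 136)/137 = 137(137 − 1)/(2·137) = (137 − 1)/2.
Hence E[X] = Σ_{i=1}^{137} (137 − i)/137 = 68 ≈ 68.00000.

E[X] = 68 = 68.00000.


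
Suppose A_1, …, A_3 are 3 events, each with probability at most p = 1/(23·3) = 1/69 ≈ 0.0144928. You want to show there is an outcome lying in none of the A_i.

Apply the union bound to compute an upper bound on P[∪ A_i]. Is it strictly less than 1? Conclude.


Union bound: P[∪_{i=1}^{3} A_i] ≤ Σ_i P[A_i] ≤ 3·p = 3·(1/69) = 1/23.
Numerically: 1/23 ≈ 0.0434783.
Is 1/23 < 1? YES.
Since P[∪ A_i] ≤ 1/23 < 1, the complement has P[∩ A_i^c] ≥ 1 − 1/23 = 22/23 > 0, so some outcome avoids every A_i.

3·p = 1/23 ≈ 0.0434783; existence CERTIFIED by the union bound.


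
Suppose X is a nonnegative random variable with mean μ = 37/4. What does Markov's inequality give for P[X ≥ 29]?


μ = E[X] = 37/4, a = 29.
Markov: P[X ≥ 29] ≤ μ/a = (37/4)/29 = 37/116.
Numerically: ≈ 0.319.
(Since a = 29 > μ = 9.250, the bound 37/116 is < 1 and informative.)

P[X ≥ 29] ≤ 37/116 ≈ 0.319.


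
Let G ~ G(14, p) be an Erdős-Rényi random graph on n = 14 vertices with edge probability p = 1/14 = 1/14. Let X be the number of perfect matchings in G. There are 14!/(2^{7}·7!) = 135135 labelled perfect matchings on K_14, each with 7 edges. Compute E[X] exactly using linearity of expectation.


K_14 has 14!/(2^{7}·7!) = 135135 labelled perfect matchings.
For each such perfect matching H, let X_H = 1 if all 7 edges of H are present in G. Then P[X_H = 1] = p^{7} = (1/14)^{7} = 1/105413504.
Summing the indicators: E[X] = Σ_H E[X_H] = 135135 · p^{7} = 135135 · 1/105413504 = 19305/15059072.
Numerically: E[X] ≈ 0.00128195.

E[X] = 135135 · (1/14)^{7} = 19305/15059072 ≈ 0.00128195.


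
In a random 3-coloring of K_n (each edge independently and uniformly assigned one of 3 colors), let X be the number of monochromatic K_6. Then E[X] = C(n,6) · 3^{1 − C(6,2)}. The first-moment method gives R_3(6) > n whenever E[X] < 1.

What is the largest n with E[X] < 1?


We need C(n, 6) · 3^{1 − 15} < 1, i.e. C(n, 6) < 3^{15 − 1} = 4782969.
Check values of n near the boundary:
  n = 37: C(37, 6) = 2324784; 2324784 < 4782969? YES
  n = 38: C(38, 6) = 2760681; 2760681 < 4782969? YES
  n = 39: C(39, 6) = 3262623; 3262623 < 4782969? YES
  n = 40: C(40, 6) = 3838380; 3838380 < 4782969? YES
  n = 41: C(41, 6) = 4496388; 4496388 < 4782969? YES
  n = 42: C(42, 6) = 5245786; 5245786 < 4782969? NO
  n = 43: C(43, 6) = 6096454; 6096454 < 4782969? NO
The largest n with C(n, 6) < 4782969 is n = 41 (where E[X] = 1498796/1594323 ≈ 0.9400830). Hence R_3(6) > 41, i.e. R_3(6) ≥ 42.

Largest n = 41; hence R_3(6) > 41.


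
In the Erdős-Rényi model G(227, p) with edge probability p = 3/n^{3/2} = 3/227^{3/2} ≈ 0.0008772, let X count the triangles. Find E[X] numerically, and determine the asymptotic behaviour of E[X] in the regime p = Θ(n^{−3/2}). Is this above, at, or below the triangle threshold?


Number of potential triangles: C(227, 3) = 1923825.
Each occurs with probability p³ ≈ (0.0008772)³ ≈ 6.749124e-10.
By linearity: E[X] = C(227, 3)·p³ ≈ 1923825 · 6.749124e-10 ≈ 0.0013.
Since α = 3/2 > 1, p = c/n^{3/2} = o(1/n) is below the triangle threshold p ~ 1/n. Asymptotically E[X] ~ (c³/6)·n^{3(1−α)} = (3³/6)·n^{-1.5} → 0, so by Markov's inequality G has no triangles w.h.p.

E[X] ≈ 0.0013; in regime p = Θ(1/n^{3/2}) E[X] tends to 0 (below the triangle threshold p ~ 1/n).


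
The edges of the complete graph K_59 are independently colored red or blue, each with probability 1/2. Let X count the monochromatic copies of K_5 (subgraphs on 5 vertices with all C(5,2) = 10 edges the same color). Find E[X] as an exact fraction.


Let X = Σ_S X_S over the C(59, 5) = 5006386 subsets S of size 5, where X_S = 1 if the K_5 on S is monochromatic.
For a fixed S, the K_5 on S has C(5, 2) = 10 edges. P[all 10 edges red] = (1/2)^10, and likewise for blue, so P[monochromatic] = 2·(1/2)^10 = 2^{1 − 10} = 1/512.
By linearity: E[X] = C(59, 5) · 2^{1 − 10} = 5006386 · 1/512 = 2503193/256.
Numerically: E[X] ≈ 9778.09766.

E[X] = C(59,5)·2^(1−C(5,2)) = 2503193/256 ≈ 9778.09766.


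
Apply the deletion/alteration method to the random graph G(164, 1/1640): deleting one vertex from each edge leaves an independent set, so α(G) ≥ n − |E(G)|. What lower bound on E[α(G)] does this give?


E[|E(G)|] = C(164, 2)·p = 13366 · (1/1640) = 163/20.
E[α(G)] ≥ n − E[|E(G)|] = 164 − 163/20 = 3117/20.
Numerically: ≈ 155.8500.
(This is only a lower bound; the true E[α(G)] may be larger.)

E[α(G)] ≥ 3117/20 ≈ 155.8500.


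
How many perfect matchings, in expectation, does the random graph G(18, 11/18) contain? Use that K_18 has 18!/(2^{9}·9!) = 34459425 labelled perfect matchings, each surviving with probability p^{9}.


K_18 has 18!/(2^{9}·9!) = 34459425 labelled perfect matchings.
For each such perfect matching H, let X_H = 1 if all 9 edges of H are present in G. Then P[X_H = 1] = p^{9} = (11/18)^{9} = 2357947691/198359290368.
By linearity: E[X] = Σ_H E[X_H] = 34459425 · p^{9} = 34459425 · 2357947691/198359290368 = 1003129896443675/2448880128.
Numerically: E[X] ≈ 4.1e+05.

E[X] = 34459425 · (11/18)^{9} = 1003129896443675/2448880128 ≈ 4.1e+05.


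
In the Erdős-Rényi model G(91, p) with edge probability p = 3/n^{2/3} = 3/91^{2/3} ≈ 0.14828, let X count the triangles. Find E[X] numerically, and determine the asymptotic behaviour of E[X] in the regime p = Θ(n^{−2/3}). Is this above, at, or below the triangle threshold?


Number of potential triangles: C(91, 3) = 121485.
Each occurs with probability p³ ≈ (0.14828)³ ≈ 3.2604758e-03.
By linearity: E[X] = C(91, 3)·p³ ≈ 121485 · 3.2604758e-03 ≈ 396.09890.
Since α = 2/3 < 1, p = c/n^{2/3} ≫ 1/n is above the triangle threshold p ~ 1/n. Asymptotically E[X] ~ (c³/6)·n^{3(1−α)} = (3³/6)·n^{1} → ∞; triangles are abundant w.h.p.

E[X] ≈ 396.09890; in regime p = Θ(1/n^{2/3}) E[X] diverges (above the triangle threshold p ~ 1/n).


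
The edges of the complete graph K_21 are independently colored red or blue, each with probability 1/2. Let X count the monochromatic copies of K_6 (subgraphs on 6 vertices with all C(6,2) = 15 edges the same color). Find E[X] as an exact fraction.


Let X = Σ_S X_S over the C(21, 6) = 54264 subsets S of size 6, where X_S = 1 if the K_6 on S is monochromatic.
For a fixed S, the K_6 on S has C(6, 2) = 15 edges. P[all 15 edges red] = (1/2)^15, and likewise for blue, so P[monochromatic] = 2·(1/2)^15 = 2^{1 − 15} = 1/16384.
Summing: E[X] = C(21, 6) · 2^{1 − 15} = 54264 · 1/16384 = 6783/2048.
Numerically: E[X] ≈ 3.312.

E[X] = C(21,6)·2^(1−C(6,2)) = 6783/2048 ≈ 3.312.


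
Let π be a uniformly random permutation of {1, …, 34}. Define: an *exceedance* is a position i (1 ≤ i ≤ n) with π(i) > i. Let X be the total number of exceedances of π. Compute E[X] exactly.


Write X = Σ_{i=1}^{34} X_i, where X_i = 1_{π(i) > i}.
For each fixed i, π(i) is uniform over {1, …, 34} (marginal of a uniform permutation), so P[π(i) > i] = (n − i)/n. Summing: Σ_{i=1}^{34} (n − i)/n = (0 + 1 + … + 33)/34 = 34(34 − 1)/(2·34) = (34 − 1)/2.
Hence E[X] = Σ_{i=1}^{34} (34 − i)/34 = 33/2 ≈ 16.500.

E[X] = 33/2 = 16.500.


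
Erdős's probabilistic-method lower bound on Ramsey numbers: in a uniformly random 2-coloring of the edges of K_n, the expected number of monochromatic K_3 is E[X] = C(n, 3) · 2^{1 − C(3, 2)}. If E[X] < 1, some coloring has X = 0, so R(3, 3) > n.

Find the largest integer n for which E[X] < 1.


We need C(n, 3) · 2^{1 − 3} < 1, i.e. C(n, 3) < 2^{3 − 1} = 4.
Check values of n near the boundary:
  n = 3: C(3, 3) = 1; 1 < 4? YES
  n = 4: C(4, 3) = 4; 4 < 4? NO
  n = 5: C(5, 3) = 10; 10 < 4? NO
  n = 6: C(6, 3) = 20; 20 < 4? NO
The largest n with C(n, 3) < 4 is n = 3 (where E[X] = 1/4 ≈ 0.250). Hence R(3, 3) > 3, i.e. R(3, 3) ≥ 4.

Largest n = 3; hence R(3, 3) > 3.


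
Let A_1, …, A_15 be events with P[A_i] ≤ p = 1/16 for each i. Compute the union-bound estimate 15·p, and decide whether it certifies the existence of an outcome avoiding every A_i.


Union bound: P[∪_{i=1}^{15} A_i] ≤ Σ_i P[A_i] ≤ 15·p = 15·(1/16) = 15/16.
Numerically: 15/16 ≈ 0.938.
Is 15/16 < 1? YES.
Since P[∪ A_i] ≤ 15/16 < 1, the complement has P[∩ A_i^c] ≥ 1 − 15/16 = 1/16 > 0, so some outcome avoids every A_i.

15·p = 15/16 ≈ 0.938; existence CERTIFIED by the union bound.


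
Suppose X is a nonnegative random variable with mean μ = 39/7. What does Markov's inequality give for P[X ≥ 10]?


μ = E[X] = 39/7, a = 10.
Markov: P[X ≥ 10] ≤ μ/a = (39/7)/10 = 39/70.
Numerically: ≈ 0.557.
(Since a = 10 > μ = 5.571, the bound 39/70 is < 1 and informative.)

P[X ≥ 10] ≤ 39/70 ≈ 0.557.


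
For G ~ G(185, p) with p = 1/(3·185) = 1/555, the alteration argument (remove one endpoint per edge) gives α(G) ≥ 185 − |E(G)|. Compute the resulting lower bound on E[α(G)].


E[|E(G)|] = C(185, 2)·p = 17020 · (1/555) = 92/3.
E[α(G)] ≥ n − E[|E(G)|] = 185 − 92/3 = 463/3.
Numerically: ≈ 154.333333.
(This is only a lower bound; the true E[α(G)] may be larger.)

E[α(G)] ≥ 463/3 ≈ 154.333333.


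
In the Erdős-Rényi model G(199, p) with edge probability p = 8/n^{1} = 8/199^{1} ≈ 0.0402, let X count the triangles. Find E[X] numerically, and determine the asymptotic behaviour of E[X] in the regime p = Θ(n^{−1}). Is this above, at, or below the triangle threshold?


Number of potential triangles: C(199, 3) = 1293699.
Each occurs with probability p³ ≈ (0.0402)³ ≈ 6.496968e-05.
By linearity: E[X] = C(199, 3)·p³ ≈ 1293699 · 6.496968e-05 ≈ 84.0512.
Here α = 1, so p = 8/n is exactly at the triangle threshold p ~ 1/n. Asymptotically E[X] → c³/6 = 8³/6 = 256/3 ≈ 85.3333, a bounded constant. In this regime the triangle count is asymptotically Poisson(c³/6).

E[X] ≈ 84.0512; in regime p = Θ(1/n^{1}) E[X] stays bounded (at the triangle threshold p ~ 1/n).


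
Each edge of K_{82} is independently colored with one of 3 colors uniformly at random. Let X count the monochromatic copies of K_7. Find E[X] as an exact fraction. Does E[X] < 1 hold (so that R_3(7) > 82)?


E[X] = C(82, 7) · 3^{1 − 21} = 3801756816 · 3^{−20} = 3801756816/3486784401.
As a reduced fraction: E[X] = 140805808/129140163 ≈ 1.090333.
Is E[X] < 1? NO.
Since E[X] ≥ 1, the first-moment bound is inconclusive at n = 82; it does NOT by itself certify R_3(7) > 82.

E[X] = 140805808/129140163 ≈ 1.090333; E[X] ≥ 1; first-moment method inconclusive here.


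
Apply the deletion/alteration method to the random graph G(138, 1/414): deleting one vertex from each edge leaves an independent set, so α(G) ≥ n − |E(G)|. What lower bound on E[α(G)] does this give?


E[|E(G)|] = C(138, 2)·p = 9453 · (1/414) = 137/6.
E[α(G)] ≥ n − E[|E(G)|] = 138 − 137/6 = 691/6.
Numerically: ≈ 115.1667.
(This is only a lower bound; the true E[α(G)] may be larger.)

E[α(G)] ≥ 691/6 ≈ 115.1667.


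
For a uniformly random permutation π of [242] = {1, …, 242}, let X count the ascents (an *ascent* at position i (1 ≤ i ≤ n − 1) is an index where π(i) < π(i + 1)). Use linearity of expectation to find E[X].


Write X = Σ X_I over i = 1, …, 241, with X_I the indicator of one ascent.
There are 241 indicators.
For each fixed i, the pair (π(i), π(i+1)) is a uniformly random ordered pair of distinct values from {1, …, 242}; by symmetry P[π(i) < π(i+1)] = 1/2.
By linearity: E[X] = 241 · (1/2) = (242 − 1) · (1/2) = 241/2 ≈ 120.500000.

E[X] = 241/2 = 120.500000.


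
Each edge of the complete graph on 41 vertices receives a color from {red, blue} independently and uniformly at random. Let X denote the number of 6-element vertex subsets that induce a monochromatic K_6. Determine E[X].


Let X = Σ_S X_S over the C(41, 6) = 4496388 subsets S of size 6, where X_S = 1 if the K_6 on S is monochromatic.
For a fixed S, the K_6 on S has C(6, 2) = 15 edges. P[all 15 edges red] = (1/2)^15, and likewise for blue, so P[monochromatic] = 2·(1/2)^15 = 2^{1 − 15} = 1/16384.
By linearity: E[X] = C(41, 6) · 2^{1 − 15} = 4496388 · 1/16384 = 1124097/4096.
Numerically: E[X] ≈ 274.437744.

E[X] = C(41,6)·2^(1−C(6,2)) = 1124097/4096 ≈ 274.437744.


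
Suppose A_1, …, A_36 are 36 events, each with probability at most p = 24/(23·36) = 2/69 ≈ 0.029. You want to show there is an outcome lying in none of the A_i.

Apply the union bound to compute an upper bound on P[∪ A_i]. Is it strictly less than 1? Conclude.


Union bound: P[∪_{i=1}^{36} A_i] ≤ Σ_i P[A_i] ≤ 36·p = 36·(2/69) = 24/23.
Numerically: 24/23 ≈ 1.043.
Is 24/23 < 1? NO.
Since the bound 24/23 is ≥ 1, the union bound is uninformative here; it does NOT by itself certify existence.

36·p = 24/23 ≈ 1.043; existence NOT certified by the union bound.


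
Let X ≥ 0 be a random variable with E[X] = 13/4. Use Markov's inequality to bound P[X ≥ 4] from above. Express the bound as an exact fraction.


μ = E[X] = 13/4, a = 4.
Markov: P[X ≥ 4] ≤ μ/a = (13/4)/4 = 13/16.
Numerically: ≈ 0.812500.
(Since a = 4 > μ = 3.250000, the bound 13/16 is < 1 and informative.)

P[X ≥ 4] ≤ 13/16 ≈ 0.812500.


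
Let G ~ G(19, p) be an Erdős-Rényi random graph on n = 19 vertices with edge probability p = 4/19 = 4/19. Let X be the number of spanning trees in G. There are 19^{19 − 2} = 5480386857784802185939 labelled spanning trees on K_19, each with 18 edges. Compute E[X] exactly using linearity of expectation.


K_19 has 19^{19 − 2} = 5480386857784802185939 labelled spanning trees.
For each such spanning tree H, let X_H = 1 if all 18 edges of H are present in G. Then P[X_H = 1] = p^{18} = (4/19)^{18} = 68719476736/104127350297911241532841.
By linearity of expectation: E[X] = Σ_H E[X_H] = 5480386857784802185939 · p^{18} = 5480386857784802185939 · 68719476736/104127350297911241532841 = 68719476736/19.
Numerically: E[X] ≈ 3.62e+09.

E[X] = 5480386857784802185939 · (4/19)^{18} = 68719476736/19 ≈ 3.62e+09.


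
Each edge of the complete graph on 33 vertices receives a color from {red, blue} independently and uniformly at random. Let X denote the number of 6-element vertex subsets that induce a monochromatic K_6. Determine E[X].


Let X = Σ_S X_S over the C(33, 6) = 1107568 subsets S of size 6, where X_S = 1 if the K_6 on S is monochromatic.
For a fixed S, the K_6 on S has C(6, 2) = 15 edges. P[all 15 edges red] = (1/2)^15, and likewise for blue, so P[monochromatic] = 2·(1/2)^15 = 2^{1 − 15} = 1/16384.
Summing: E[X] = C(33, 6) · 2^{1 − 15} = 1107568 · 1/16384 = 69223/1024.
Numerically: E[X] ≈ 67.6006.

E[X] = C(33,6)·2^(1−C(6,2)) = 69223/1024 ≈ 67.6006.


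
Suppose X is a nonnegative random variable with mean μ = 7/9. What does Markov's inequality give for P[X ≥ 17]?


μ = E[X] = 7/9, a = 17.
Markov: P[X ≥ 17] ≤ μ/a = (7/9)/17 = 7/153.
Numerically: ≈ 0.045752.
(Since a = 17 > μ = 0.777778, the bound 7/153 is < 1 and informative.)

P[X ≥ 17] ≤ 7/153 ≈ 0.045752.


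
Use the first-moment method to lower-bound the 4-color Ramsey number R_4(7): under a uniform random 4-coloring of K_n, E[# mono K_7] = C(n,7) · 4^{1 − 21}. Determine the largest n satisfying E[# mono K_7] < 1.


We need C(n, 7) · 4^{1 − 21} < 1, i.e. C(n, 7) < 4^{21 − 1} = 1099511627776.
Check values of n near the boundary:
  n = 174: C(174, 7) = 847879782984; 847879782984 < 1099511627776? YES
  n = 175: C(175, 7) = 883208107275; 883208107275 < 1099511627776? YES
  n = 176: C(176, 7) = 919790691600; 919790691600 < 1099511627776? YES
  n = 177: C(177, 7) = 957664425960; 957664425960 < 1099511627776? YES
  n = 178: C(178, 7) = 996867063280; 996867063280 < 1099511627776? YES
  n = 179: C(179, 7) = 1037437234460; 1037437234460 < 1099511627776? YES
  n = 180: C(180, 7) = 1079414463600; 1079414463600 < 1099511627776? YES
  n = 181: C(181, 7) = 1122839183400; 1122839183400 < 1099511627776? NO
The largest n with C(n, 7) < 1099511627776 is n = 180 (where E[X] = 67463403975/68719476736 ≈ 0.9817217). Hence R_4(7) > 180, i.e. R_4(7) ≥ 181.

Largest n = 180; hence R_4(7) > 180.


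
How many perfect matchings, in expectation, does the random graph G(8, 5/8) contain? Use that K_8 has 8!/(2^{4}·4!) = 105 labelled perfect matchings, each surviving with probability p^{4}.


K_8 has 8!/(2^{4}·4!) = 105 labelled perfect matchings.
For each such perfect matching H, let X_H = 1 if all 4 edges of H are present in G. Then P[X_H = 1] = p^{4} = (5/8)^{4} = 625/4096.
By linearity: E[X] = Σ_H E[X_H] = 105 · p^{4} = 105 · 625/4096 = 65625/4096.
Numerically: E[X] ≈ 16.

E[X] = 105 · (5/8)^{4} = 65625/4096 ≈ 16.


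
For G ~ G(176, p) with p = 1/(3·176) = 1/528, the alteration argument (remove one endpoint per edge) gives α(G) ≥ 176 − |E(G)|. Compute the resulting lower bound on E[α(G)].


E[|E(G)|] = C(176, 2)·p = 15400 · (1/528) = 175/6.
E[α(G)] ≥ n − E[|E(G)|] = 176 − 175/6 = 881/6.
Numerically: ≈ 146.8333.
(This is only a lower bound; the true E[α(G)] may be larger.)

E[α(G)] ≥ 881/6 ≈ 146.8333.


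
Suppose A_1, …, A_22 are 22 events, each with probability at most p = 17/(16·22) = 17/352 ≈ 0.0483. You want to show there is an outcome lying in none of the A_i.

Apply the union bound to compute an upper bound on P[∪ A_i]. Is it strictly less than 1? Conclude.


Union bound: P[∪_{i=1}^{22} A_i] ≤ Σ_i P[A_i] ≤ 22·p = 22·(17/352) = 17/16.
Numerically: 17/16 ≈ 1.0625.
Is 17/16 < 1? NO.
Since the bound 17/16 is ≥ 1, the union bound is uninformative here; it does NOT by itself certify existence.

22·p = 17/16 ≈ 1.0625; existence NOT certified by the union bound.


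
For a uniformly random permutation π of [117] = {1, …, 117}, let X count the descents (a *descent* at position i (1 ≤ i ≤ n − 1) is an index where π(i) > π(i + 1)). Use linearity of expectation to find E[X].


Write X = Σ X_I over i = 1, …, 116, with X_I the indicator of one descent.
There are 116 indicators.
For each fixed i, the pair (π(i), π(i+1)) is a uniformly random ordered pair of distinct values from {1, …, 117}; by symmetry P[π(i) > π(i+1)] = 1/2.
By linearity: E[X] = 116 · (1/2) = (117 − 1) · (1/2) = 58 ≈ 58.000000.

E[X] = 58 = 58.000000.


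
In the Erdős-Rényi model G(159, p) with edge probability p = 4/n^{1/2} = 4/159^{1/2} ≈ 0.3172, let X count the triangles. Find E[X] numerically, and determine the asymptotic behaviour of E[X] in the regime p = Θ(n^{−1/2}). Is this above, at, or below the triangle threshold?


Number of potential triangles: C(159, 3) = 657359.
Each occurs with probability p³ ≈ (0.3172)³ ≈ 3.192157e-02.
By linearity: E[X] = C(159, 3)·p³ ≈ 657359 · 3.192157e-02 ≈ 20983.9335.
Since α = 1/2 < 1, p = c/n^{1/2} ≫ 1/n is above the triangle threshold p ~ 1/n. Asymptotically E[X] ~ (c³/6)·n^{3(1−α)} = (4³/6)·n^{1.5} → ∞; triangles are abundant w.h.p.

E[X] ≈ 20983.9335; in regime p = Θ(1/n^{1/2}) E[X] diverges (above the triangle threshold p ~ 1/n).


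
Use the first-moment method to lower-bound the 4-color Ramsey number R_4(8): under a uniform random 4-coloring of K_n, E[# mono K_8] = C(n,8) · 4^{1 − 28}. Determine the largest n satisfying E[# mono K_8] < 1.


We need C(n, 8) · 4^{1 − 28} < 1, i.e. C(n, 8) < 4^{28 − 1} = 18014398509481984.
Check values of n near the boundary:
  n = 403: C(403, 8) = 16090020602228430; 16090020602228430 < 18014398509481984? YES
  n = 404: C(404, 8) = 16415071523485570; 16415071523485570 < 18014398509481984? YES
  n = 405: C(405, 8) = 16745853821188050; 16745853821188050 < 18014398509481984? YES
  n = 406: C(406, 8) = 17082453897995850; 17082453897995850 < 18014398509481984? YES
  n = 407: C(407, 8) = 17424959239309050; 17424959239309050 < 18014398509481984? YES
  n = 408: C(408, 8) = 17773458424095231; 17773458424095231 < 18014398509481984? YES
  n = 409: C(409, 8) = 18128041135797879; 18128041135797879 < 18014398509481984? NO
  n = 410: C(410, 8) = 18488798173326195; 18488798173326195 < 18014398509481984? NO
The largest n with C(n, 8) < 18014398509481984 is n = 408 (where E[X] = 17773458424095231/18014398509481984 ≈ 0.987). Hence R_4(8) > 408, i.e. R_4(8) ≥ 409.

Largest n = 408; hence R_4(8) > 408.


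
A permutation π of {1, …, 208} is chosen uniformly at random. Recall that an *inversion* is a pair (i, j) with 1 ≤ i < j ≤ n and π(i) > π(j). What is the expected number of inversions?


Write X = Σ X_I over the C(208, 2) = 21528 pairs i < j, with X_I the indicator of one inversion.
There are 21528 indicators.
For each fixed pair i < j, the values π(i) and π(j) are two distinct elements of {1, …, 208} in uniformly random order; by symmetry P[π(i) > π(j)] = 1/2.
By linearity: E[X] = 21528 · (1/2) = C(208, 2) · (1/2) = 21528/2 = 10764 ≈ 10764.000.

E[X] = 10764 = 10764.000.


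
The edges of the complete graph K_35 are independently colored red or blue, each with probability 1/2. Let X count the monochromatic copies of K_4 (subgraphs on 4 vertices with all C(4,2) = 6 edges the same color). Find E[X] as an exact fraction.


Let X = Σ_S X_S over the C(35, 4) = 52360 subsets S of size 4, where X_S = 1 if the K_4 on S is monochromatic.
For a fixed S, the K_4 on S has C(4, 2) = 6 edges. P[all 6 edges red] = (1/2)^6, and likewise for blue, so P[monochromatic] = 2·(1/2)^6 = 2^{1 − 6} = 1/32.
By linearity of expectation: E[X] = C(35, 4) · 2^{1 − 6} = 52360 · 1/32 = 6545/4.
Numerically: E[X] ≈ 1636.250.

E[X] = C(35,4)·2^(1−C(4,2)) = 6545/4 ≈ 1636.250.


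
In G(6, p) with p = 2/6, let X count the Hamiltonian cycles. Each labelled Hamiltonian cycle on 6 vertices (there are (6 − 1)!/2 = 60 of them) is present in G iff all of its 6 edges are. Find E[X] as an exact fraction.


K_6 has (6 − 1)!/2 = 60 labelled Hamiltonian cycles.
For each such Hamiltonian cycle H, let X_H = 1 if all 6 edges of H are present in G. Then P[X_H = 1] = p^{6} = (1/3)^{6} = 1/729.
By linearity: E[X] = Σ_H E[X_H] = 60 · p^{6} = 60 · 1/729 = 20/243.
Numerically: E[X] ≈ 0.0823.

E[X] = 60 · (1/3)^{6} = 20/243 ≈ 0.0823.


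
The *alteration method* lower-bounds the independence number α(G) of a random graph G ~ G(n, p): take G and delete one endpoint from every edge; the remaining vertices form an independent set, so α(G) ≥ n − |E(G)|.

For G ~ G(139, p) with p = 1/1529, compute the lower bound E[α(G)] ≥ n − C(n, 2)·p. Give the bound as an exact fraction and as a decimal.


E[|E(G)|] = C(139, 2)·p = 9591 · (1/1529) = 69/11.
E[α(G)] ≥ n − E[|E(G)|] = 139 − 69/11 = 1460/11.
Numerically: ≈ 132.72727.
(This is only a lower bound; the true E[α(G)] may be larger.)

E[α(G)] ≥ 1460/11 ≈ 132.72727.


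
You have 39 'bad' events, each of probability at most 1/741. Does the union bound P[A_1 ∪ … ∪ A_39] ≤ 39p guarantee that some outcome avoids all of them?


Union bound: P[∪_{i=1}^{39} A_i] ≤ Σ_i P[A_i] ≤ 39·p = 39·(1/741) = 1/19.
Numerically: 1/19 ≈ 0.052632.
Is 1/19 < 1? YES.
Since P[∪ A_i] ≤ 1/19 < 1, the complement has P[∩ A_i^c] ≥ 1 − 1/19 = 18/19 > 0, so some outcome avoids every A_i.

39·p = 1/19 ≈ 0.052632; existence CERTIFIED by the union bound.


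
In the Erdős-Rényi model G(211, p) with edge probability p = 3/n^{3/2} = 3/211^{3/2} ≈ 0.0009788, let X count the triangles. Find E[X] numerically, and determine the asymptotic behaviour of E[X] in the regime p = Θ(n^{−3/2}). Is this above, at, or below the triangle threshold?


Number of potential triangles: C(211, 3) = 1543465.
Each occurs with probability p³ ≈ (0.0009788)³ ≈ 9.377622e-10.
By linearity: E[X] = C(211, 3)·p³ ≈ 1543465 · 9.377622e-10 ≈ 0.0014.
Since α = 3/2 > 1, p = c/n^{3/2} = o(1/n) is below the triangle threshold p ~ 1/n. Asymptotically E[X] ~ (c³/6)·n^{3(1−α)} = (3³/6)·n^{-1.5} → 0, so by Markov's inequality G has no triangles w.h.p.

E[X] ≈ 0.0014; in regime p = Θ(1/n^{3/2}) E[X] tends to 0 (below the triangle threshold p ~ 1/n).


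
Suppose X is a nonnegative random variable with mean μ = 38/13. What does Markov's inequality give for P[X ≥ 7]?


μ = E[X] = 38/13, a = 7.
Markov: P[X ≥ 7] ≤ μ/a = (38/13)/7 = 38/91.
Numerically: ≈ 0.4176.
(Since a = 7 > μ = 2.9231, the bound 38/91 is < 1 and informative.)

P[X ≥ 7] ≤ 38/91 ≈ 0.4176.


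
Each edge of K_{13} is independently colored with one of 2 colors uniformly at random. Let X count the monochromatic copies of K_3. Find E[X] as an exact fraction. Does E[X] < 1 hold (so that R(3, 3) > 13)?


E[X] = C(13, 3) · 2^{1 − 3} = 286 · 2^{−2} = 286/4.
As a reduced fraction: E[X] = 143/2 ≈ 71.50000.
Is E[X] < 1? NO.
Since E[X] ≥ 1, the first-moment bound is inconclusive at n = 13; it does NOT by itself certify R(3, 3) > 13.

E[X] = 143/2 ≈ 71.50000; E[X] ≥ 1; first-moment method inconclusive here.
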